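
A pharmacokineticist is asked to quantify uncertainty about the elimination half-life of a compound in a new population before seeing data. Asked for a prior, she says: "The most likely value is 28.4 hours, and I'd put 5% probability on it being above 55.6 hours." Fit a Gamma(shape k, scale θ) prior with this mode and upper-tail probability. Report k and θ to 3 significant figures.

k ≈ 7.15, θ ≈ 4.62

Gamma(k,θ) with k>1 has mode (k−1)θ, so θ = 28.4/(k−1).
Need P(X < 55.6) = 0.95 with θ tied to k this way. Start at k = 2, θ = 28.4: P(X<55.6) ≈ 0.582.
Too low — raise k to concentrate. Iterating converges to k ≈ 7.15.
Then θ = 28.4/(7.15−1) ≈ 4.62.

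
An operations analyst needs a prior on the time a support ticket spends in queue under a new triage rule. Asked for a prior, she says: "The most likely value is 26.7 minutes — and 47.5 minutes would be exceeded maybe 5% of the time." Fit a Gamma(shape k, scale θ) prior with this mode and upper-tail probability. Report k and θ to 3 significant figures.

k ≈ 9.4, θ ≈ 3.18

Gamma(k,θ) with k>1 has mode (k−1)θ, so θ = 26.7/(k−1).
Need P(X < 47.5) = 0.95 with θ tied to k this way. Start at k = 2, θ = 26.7: P(X<47.5) ≈ 0.531.
Too low — raise k to concentrate. Iterating converges to k ≈ 9.4.
Then θ = 26.7/(9.4−1) ≈ 3.18.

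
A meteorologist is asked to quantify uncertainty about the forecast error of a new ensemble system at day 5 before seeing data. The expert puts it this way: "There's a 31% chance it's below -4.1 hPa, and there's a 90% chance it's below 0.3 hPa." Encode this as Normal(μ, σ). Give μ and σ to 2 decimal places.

μ = -2.87, σ = 2.48

For Normal(μ,σ), the p-quantile is μ + z_p·σ. Here z_{0.31} = -0.4959, z_{0.9} = 1.282.
So -4.1 = μ − 0.4959σ and 0.3 = μ + 1.282σ.
Subtracting: σ = (0.3 − -4.1)/(1.282 − (-0.4959)) = 2.48.
Then μ = -4.1 − (-0.4959)·2.48 = -2.87.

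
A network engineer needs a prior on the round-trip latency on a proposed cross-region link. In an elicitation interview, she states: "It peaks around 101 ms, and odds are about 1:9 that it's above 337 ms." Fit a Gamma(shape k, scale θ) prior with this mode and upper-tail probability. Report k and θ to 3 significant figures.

k ≈ 2.3, θ ≈ 77.9

Gamma(k,θ) with k>1 has mode (k−1)θ, so θ = 101/(k−1).
Need P(X < 337) = 0.9 with θ tied to k this way. Start at k = 2, θ = 101: P(X<337) ≈ 0.846.
Too low — raise k to concentrate. Iterating converges to k ≈ 2.3.
Then θ = 101/(2.3−1) ≈ 77.9.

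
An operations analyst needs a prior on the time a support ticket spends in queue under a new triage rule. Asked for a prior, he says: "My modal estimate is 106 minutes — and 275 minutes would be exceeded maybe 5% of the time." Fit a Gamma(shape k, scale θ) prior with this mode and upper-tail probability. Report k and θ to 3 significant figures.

k ≈ 3.97, θ ≈ 35.6

Gamma(k,θ) with k>1 has mode (k−1)θ, so θ = 106/(k−1).
Need P(X < 275) = 0.95 with θ tied to k this way. Start at k = 2, θ = 106: P(X<275) ≈ 0.732.
Too low — raise k to concentrate. Iterating converges to k ≈ 3.97.
Then θ = 106/(3.97−1) ≈ 35.6.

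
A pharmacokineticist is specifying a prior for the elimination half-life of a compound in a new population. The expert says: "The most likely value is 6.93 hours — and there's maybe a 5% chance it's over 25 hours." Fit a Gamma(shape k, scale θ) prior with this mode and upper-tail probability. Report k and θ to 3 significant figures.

k ≈ 2.56, θ ≈ 4.44

Gamma(k,θ) with k>1 has mode (k−1)θ, so θ = 6.93/(k−1).
Need P(X < 25) = 0.95 with θ tied to k this way. Start at k = 2, θ = 6.93: P(X<25) ≈ 0.875.
Too low — raise k to concentrate. Iterating converges to k ≈ 2.56.
Then θ = 6.93/(2.56−1) ≈ 4.44.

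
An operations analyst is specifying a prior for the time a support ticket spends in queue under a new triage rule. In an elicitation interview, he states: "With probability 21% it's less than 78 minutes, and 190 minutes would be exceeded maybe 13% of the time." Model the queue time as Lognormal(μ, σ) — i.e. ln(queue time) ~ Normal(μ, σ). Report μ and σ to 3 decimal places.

μ ≈ 4.728, σ ≈ 0.461

If T ~ Lognormal(μ,σ) then ln T ~ Normal(μ,σ), so the p-quantile of ln T is μ + z_p·σ.
ln(78) = 4.357 and ln(190) = 5.247; z_{0.21} = -0.8064, z_{0.87} = 1.126.
σ = (5.247 − 4.357)/(1.126 − (-0.8064)) = 0.461.
μ = 4.357 − (-0.8064)·0.461 = 4.728.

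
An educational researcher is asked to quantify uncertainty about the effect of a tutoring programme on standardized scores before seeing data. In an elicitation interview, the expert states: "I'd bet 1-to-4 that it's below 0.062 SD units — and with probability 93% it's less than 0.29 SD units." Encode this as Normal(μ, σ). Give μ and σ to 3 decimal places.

μ = 0.145, σ = 0.098

The p-quantile of Normal(μ,σ) is μ + z_p·σ, with z_{0.2} = -0.8416 and z_{0.93} = 1.476.
Eliminate σ: μ = (z₂·x₁ − z₁·x₂)/(z₂ − z₁) = (1.476·0.062 − (-0.8416)·0.29)/2.317 = 0.145.
Then σ = (x₂ − x₁)/(z₂ − z₁) = (0.29 − 0.062)/2.317 = 0.098.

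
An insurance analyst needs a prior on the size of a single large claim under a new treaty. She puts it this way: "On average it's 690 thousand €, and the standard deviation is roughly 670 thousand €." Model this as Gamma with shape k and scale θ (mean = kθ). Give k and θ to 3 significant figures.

k ≈ 1.06, θ ≈ 651

For Gamma(k, scale θ): mean = kθ, variance = kθ², so CV = 1/√k.
CV = SD/mean = 670/690 = 0.971, hence k = 1/CV² = 1.06.
Then θ = mean/k = 690/1.06 = 651.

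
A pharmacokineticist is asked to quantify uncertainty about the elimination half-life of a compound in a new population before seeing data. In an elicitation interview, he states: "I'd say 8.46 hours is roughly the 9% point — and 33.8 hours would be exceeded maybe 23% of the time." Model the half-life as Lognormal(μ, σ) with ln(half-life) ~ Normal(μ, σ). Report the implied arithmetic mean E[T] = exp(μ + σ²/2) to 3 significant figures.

E[T] ≈ 25.8 hours

If T ~ Lognormal(μ,σ) then ln T ~ Normal(μ,σ), so the p-quantile of ln T is μ + z_p·σ.
ln(8.46) = 2.135 and ln(33.8) = 3.52; z_{0.09} = -1.341, z_{0.77} = 0.7388.
σ = (3.52 − 2.135)/(0.7388 − (-1.341)) = 0.666.
μ = 2.135 − (-1.341)·0.666 = 3.028.
E[T] = exp(μ + σ²/2) = exp(3.028 + 0.2218) = 25.8 hours.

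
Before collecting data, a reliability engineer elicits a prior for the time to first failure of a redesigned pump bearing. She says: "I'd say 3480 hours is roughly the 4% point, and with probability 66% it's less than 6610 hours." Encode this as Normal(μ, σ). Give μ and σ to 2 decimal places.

μ = 6013.18, σ = 1446.96

For Normal(μ,σ), the p-quantile is μ + z_p·σ. Here z_{0.04} = -1.751, z_{0.66} = 0.4125.
So 3480 = μ − 1.751σ and 6610 = μ + 0.4125σ.
Subtracting: σ = (6610 − 3480)/(0.4125 − (-1.751)) = 1446.96.
Then μ = 3480 − (-1.751)·1446.96 = 6013.18.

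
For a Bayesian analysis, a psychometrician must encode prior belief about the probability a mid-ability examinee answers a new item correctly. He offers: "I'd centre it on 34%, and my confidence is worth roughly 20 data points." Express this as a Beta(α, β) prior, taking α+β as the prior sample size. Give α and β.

Under the effective-sample-size interpretation, Beta(α, β) has prior mean α/(α+β) and prior sample size α+β.
So α+β = 20 and α/(α+β) = 0.34, giving α = 0.34·20 = 6.8 and β = 20 − 6.8 = 13.2.

α = 6.8, β = 13.2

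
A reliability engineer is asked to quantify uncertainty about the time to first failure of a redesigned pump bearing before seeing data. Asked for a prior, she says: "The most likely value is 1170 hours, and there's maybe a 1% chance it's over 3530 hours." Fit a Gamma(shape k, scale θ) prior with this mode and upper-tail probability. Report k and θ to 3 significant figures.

k ≈ 4.69, θ ≈ 317

Gamma(k,θ) with k>1 has mode (k−1)θ, so θ = 1170/(k−1).
Need P(X < 3530) = 0.99 with θ tied to k this way. Start at k = 2, θ = 1170: P(X<3530) ≈ 0.803.
Too low — raise k to concentrate. Iterating converges to k ≈ 4.69.
Then θ = 1170/(4.69−1) ≈ 317.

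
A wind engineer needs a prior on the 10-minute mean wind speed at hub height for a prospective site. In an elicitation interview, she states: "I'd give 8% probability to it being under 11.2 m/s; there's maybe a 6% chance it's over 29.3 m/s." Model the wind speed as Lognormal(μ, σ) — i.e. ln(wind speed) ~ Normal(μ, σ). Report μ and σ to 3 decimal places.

μ ≈ 2.872, σ ≈ 0.325

If T ~ Lognormal(μ,σ) then ln T ~ Normal(μ,σ), so the p-quantile of ln T is μ + z_p·σ.
ln(11.2) = 2.416 and ln(29.3) = 3.378; z_{0.08} = -1.405, z_{0.94} = 1.555.
σ = (3.378 − 2.416)/(1.555 − (-1.405)) = 0.325.
μ = 2.416 − (-1.405)·0.325 = 2.872.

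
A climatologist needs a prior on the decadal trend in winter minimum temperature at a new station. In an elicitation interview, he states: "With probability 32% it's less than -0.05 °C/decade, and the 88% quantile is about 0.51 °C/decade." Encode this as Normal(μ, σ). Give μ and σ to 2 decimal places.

μ = 0.11, σ = 0.34

The p-quantile of Normal(μ,σ) is μ + z_p·σ, with z_{0.32} = -0.4677 and z_{0.88} = 1.175.
Eliminate σ: μ = (z₂·x₁ − z₁·x₂)/(z₂ − z₁) = (1.175·-0.05 − (-0.4677)·0.51)/1.643 = 0.11.
Then σ = (x₂ − x₁)/(z₂ − z₁) = (0.51 − -0.05)/1.643 = 0.34.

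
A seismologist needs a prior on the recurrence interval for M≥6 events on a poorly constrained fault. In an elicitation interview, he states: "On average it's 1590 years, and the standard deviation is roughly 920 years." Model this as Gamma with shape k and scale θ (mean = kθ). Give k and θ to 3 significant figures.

k ≈ 2.99, θ ≈ 532

For Gamma(k, scale θ): mean = kθ, variance = kθ², so CV = 1/√k.
CV = SD/mean = 920/1590 = 0.5786, hence k = 1/CV² = 2.99.
Then θ = mean/k = 1590/2.99 = 532.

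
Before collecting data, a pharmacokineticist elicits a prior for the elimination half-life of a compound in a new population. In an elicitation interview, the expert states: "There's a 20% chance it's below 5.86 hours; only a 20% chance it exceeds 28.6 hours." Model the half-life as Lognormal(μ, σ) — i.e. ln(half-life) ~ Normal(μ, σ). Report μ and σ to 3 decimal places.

If T ~ Lognormal(μ,σ) then ln T ~ Normal(μ,σ), so the p-quantile of ln T is μ + z_p·σ.
ln(5.86) = 1.768 and ln(28.6) = 3.353; z_{0.2} = -0.8416, z_{0.8} = 0.8416.
σ = (3.353 − 1.768)/(0.8416 − (-0.8416)) = 0.942.
μ = 1.768 − (-0.8416)·0.942 = 2.561.

μ ≈ 2.561, σ ≈ 0.942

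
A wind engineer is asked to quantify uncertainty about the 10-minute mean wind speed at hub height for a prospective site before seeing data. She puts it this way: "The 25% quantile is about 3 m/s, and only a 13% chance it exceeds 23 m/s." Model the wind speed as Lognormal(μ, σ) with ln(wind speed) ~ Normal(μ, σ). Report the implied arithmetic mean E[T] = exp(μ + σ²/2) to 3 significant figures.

E[T] ≈ 12.2 m/s

If T ~ Lognormal(μ,σ) then ln T ~ Normal(μ,σ), so the p-quantile of ln T is μ + z_p·σ.
ln(3) = 1.099 and ln(23) = 3.135; z_{0.25} = -0.6745, z_{0.87} = 1.126.
σ = (3.135 − 1.099)/(1.126 − (-0.6745)) = 1.131.
μ = 1.099 − (-0.6745)·1.131 = 1.861.
E[T] = exp(μ + σ²/2) = exp(1.861 + 0.6396) = 12.2 m/s.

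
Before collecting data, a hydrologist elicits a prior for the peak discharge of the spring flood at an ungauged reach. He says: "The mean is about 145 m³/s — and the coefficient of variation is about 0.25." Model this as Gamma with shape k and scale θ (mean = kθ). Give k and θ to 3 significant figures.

For Gamma(k, scale θ): mean = kθ, variance = kθ², so CV = 1/√k.
CV = 0.25, hence k = 1/CV² = 16.
Then θ = mean/k = 145/16 = 9.06.

k ≈ 16, θ ≈ 9.06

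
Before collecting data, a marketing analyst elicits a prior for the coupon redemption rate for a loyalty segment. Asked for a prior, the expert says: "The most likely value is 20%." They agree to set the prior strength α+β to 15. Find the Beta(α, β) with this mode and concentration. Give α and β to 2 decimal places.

For α,β > 1 the Beta mode is (α−1)/(α+β−2). With α+β = 15, the mode is (α−1)/13.
Set (α−1)/13 = 0.2 → α = 1 + 0.2·13 = 3.60.
β = 15 − α = 11.40.

α = 3.60, β = 11.40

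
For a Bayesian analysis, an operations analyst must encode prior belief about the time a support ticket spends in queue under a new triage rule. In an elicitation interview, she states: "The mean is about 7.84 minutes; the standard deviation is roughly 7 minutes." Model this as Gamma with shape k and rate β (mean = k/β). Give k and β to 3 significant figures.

k ≈ 1.25, β ≈ 0.16

For Gamma(k, rate β): mean = k/β, variance = k/β², so CV = 1/√k.
CV = SD/mean = 7/7.84 = 0.8929, hence k = 1/CV² = 1.25.
Then β = k/mean = 1.25/7.84 = 0.16.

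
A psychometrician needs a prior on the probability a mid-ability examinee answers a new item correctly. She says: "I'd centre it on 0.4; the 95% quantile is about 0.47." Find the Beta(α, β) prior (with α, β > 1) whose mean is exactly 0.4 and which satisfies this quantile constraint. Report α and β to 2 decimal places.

With mean 0.4 fixed, write α = 0.4s, β = 0.6s where s = α+β.
Need P(θ < 0.47) = 0.95 under Beta(0.4s, 0.6s). Normal approximation: (q−m)/√(m(1−m)/s) ≈ z_{0.95} = 1.64, so s ≈ 0.4·0.6·(1.64)²/(0.47−0.4)² = 132.5.
At s = 132.5: P(θ<0.47) ≈ 0.949. Adjusting to match 0.95 gives s ≈ 134.88.
So α = 0.4·134.88 ≈ 53.95, β = 0.6·134.88 ≈ 80.93.

α ≈ 53.95, β ≈ 80.93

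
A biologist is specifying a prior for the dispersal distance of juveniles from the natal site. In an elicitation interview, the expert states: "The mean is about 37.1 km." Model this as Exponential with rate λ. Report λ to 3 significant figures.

Exponential mean = 1/λ, so λ = 1/37.1 = 0.027.

λ ≈ 0.027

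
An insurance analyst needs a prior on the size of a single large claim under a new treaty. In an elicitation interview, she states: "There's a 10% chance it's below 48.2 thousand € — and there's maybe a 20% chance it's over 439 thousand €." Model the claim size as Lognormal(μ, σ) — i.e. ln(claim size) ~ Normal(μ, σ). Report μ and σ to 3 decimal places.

If T ~ Lognormal(μ,σ) then ln T ~ Normal(μ,σ), so the p-quantile of ln T is μ + z_p·σ.
ln(48.2) = 3.875 and ln(439) = 6.084; z_{0.1} = -1.282, z_{0.8} = 0.8416.
σ = (6.084 − 3.875)/(0.8416 − (-1.282)) = 1.040.
μ = 3.875 − (-1.282)·1.040 = 5.209.

μ ≈ 5.209, σ ≈ 1.040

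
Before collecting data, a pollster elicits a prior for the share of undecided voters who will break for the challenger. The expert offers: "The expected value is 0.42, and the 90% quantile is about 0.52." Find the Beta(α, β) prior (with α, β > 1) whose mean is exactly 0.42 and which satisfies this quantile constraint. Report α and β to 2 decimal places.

With mean 0.42 fixed, write α = 0.42s, β = 0.58s where s = α+β.
Need P(θ < 0.52) = 0.9 under Beta(0.42s, 0.58s). Normal approximation: (q−m)/√(m(1−m)/s) ≈ z_{0.9} = 1.28, so s ≈ 0.42·0.58·(1.28)²/(0.52−0.42)² = 40.0.
At s = 40.0: P(θ<0.52) ≈ 0.899. Adjusting to match 0.9 gives s ≈ 40.36.
So α = 0.42·40.36 ≈ 16.95, β = 0.58·40.36 ≈ 23.41.

α ≈ 16.95, β ≈ 23.41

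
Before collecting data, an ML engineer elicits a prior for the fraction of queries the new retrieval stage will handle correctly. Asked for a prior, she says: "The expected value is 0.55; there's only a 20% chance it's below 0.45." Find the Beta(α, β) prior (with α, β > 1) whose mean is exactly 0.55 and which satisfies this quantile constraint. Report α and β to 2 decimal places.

With mean 0.55 fixed, write α = 0.55s, β = 0.45s where s = α+β.
Need P(θ < 0.45) = 0.2 under Beta(0.55s, 0.45s). Normal approximation: (q−m)/√(m(1−m)/s) ≈ z_{0.2} = -0.842, so s ≈ 0.55·0.45·(-0.842)²/(0.45−0.55)² = 17.5.
At s = 17.5: P(θ<0.45) ≈ 0.200. Adjusting to match 0.2 gives s ≈ 17.47.
So α = 0.55·17.47 ≈ 9.61, β = 0.45·17.47 ≈ 7.86.

α ≈ 9.61, β ≈ 7.86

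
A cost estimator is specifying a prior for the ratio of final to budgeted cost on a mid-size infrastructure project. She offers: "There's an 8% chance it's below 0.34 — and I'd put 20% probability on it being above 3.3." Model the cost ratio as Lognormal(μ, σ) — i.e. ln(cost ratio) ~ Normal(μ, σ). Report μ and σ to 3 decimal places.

μ ≈ 0.343, σ ≈ 1.012

If T ~ Lognormal(μ,σ) then ln T ~ Normal(μ,σ), so the p-quantile of ln T is μ + z_p·σ.
ln(0.34) = -1.079 and ln(3.3) = 1.194; z_{0.08} = -1.405, z_{0.8} = 0.8416.
σ = (1.194 − -1.079)/(0.8416 − (-1.405)) = 1.012.
μ = -1.079 − (-1.405)·1.012 = 0.343.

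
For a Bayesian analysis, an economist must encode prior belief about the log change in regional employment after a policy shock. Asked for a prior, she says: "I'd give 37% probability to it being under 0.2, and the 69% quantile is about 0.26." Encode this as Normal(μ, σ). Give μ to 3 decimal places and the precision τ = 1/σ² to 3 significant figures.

The p-quantile of Normal(μ,σ) is μ + z_p·σ, with z_{0.37} = -0.3319 and z_{0.69} = 0.4959.
Eliminate σ: μ = (z₂·x₁ − z₁·x₂)/(z₂ − z₁) = (0.4959·0.2 − (-0.3319)·0.26)/0.8277 = 0.224.
Then σ = (x₂ − x₁)/(z₂ − z₁) = (0.26 − 0.2)/0.8277 = 0.072.
Precision τ = 1/σ² = 1/0.07249² = 190.

μ = 0.224, τ = 190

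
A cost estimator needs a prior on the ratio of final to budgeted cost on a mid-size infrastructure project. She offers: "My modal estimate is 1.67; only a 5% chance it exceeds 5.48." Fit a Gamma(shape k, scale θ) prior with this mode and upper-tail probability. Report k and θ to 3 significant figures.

k ≈ 2.85, θ ≈ 0.903

Gamma(k,θ) with k>1 has mode (k−1)θ, so θ = 1.67/(k−1).
Need P(X < 5.48) = 0.95 with θ tied to k this way. Start at k = 2, θ = 1.67: P(X<5.48) ≈ 0.839.
Too low — raise k to concentrate. Iterating converges to k ≈ 2.85.
Then θ = 1.67/(2.85−1) ≈ 0.903.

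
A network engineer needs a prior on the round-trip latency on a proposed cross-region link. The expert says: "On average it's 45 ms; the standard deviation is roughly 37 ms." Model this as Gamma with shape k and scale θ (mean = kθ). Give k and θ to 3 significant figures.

k ≈ 1.48, θ ≈ 30.4

For Gamma(k, scale θ): mean = kθ, variance = kθ², so CV = 1/√k.
CV = SD/mean = 37/45 = 0.8222, hence k = 1/CV² = 1.48.
Then θ = mean/k = 45/1.48 = 30.4.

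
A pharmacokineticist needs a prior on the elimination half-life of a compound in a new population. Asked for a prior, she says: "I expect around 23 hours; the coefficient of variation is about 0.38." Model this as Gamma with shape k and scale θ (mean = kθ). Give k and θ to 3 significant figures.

k ≈ 6.93, θ ≈ 3.32

For Gamma(k, scale θ): mean = kθ, variance = kθ², so CV = 1/√k.
CV = 0.38, hence k = 1/CV² = 6.93.
Then θ = mean/k = 23/6.93 = 3.32.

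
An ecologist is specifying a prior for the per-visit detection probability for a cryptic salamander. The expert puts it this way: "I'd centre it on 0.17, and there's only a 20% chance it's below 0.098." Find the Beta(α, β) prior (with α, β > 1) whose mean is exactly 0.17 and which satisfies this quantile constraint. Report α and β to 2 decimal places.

With mean 0.17 fixed, write α = 0.17s, β = 0.83s where s = α+β.
Need P(θ < 0.098) = 0.2 under Beta(0.17s, 0.83s). Normal approximation: (q−m)/√(m(1−m)/s) ≈ z_{0.2} = -0.842, so s ≈ 0.17·0.83·(-0.842)²/(0.098−0.17)² = 19.3.
At s = 19.3: P(θ<0.098) ≈ 0.205. Adjusting to match 0.2 gives s ≈ 19.92.
So α = 0.17·19.92 ≈ 3.39, β = 0.83·19.92 ≈ 16.53.

α ≈ 3.39, β ≈ 16.53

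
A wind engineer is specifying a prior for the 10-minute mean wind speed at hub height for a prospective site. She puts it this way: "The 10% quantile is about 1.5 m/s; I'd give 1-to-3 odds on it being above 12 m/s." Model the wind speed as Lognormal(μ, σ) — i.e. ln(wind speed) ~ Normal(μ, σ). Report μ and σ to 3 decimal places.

If T ~ Lognormal(μ,σ) then ln T ~ Normal(μ,σ), so the p-quantile of ln T is μ + z_p·σ.
ln(1.5) = 0.4055 and ln(12) = 2.485; z_{0.1} = -1.282, z_{0.75} = 0.6745.
σ = (2.485 − 0.4055)/(0.6745 − (-1.282)) = 1.063.
μ = 0.4055 − (-1.282)·1.063 = 1.768.

μ ≈ 1.768, σ ≈ 1.063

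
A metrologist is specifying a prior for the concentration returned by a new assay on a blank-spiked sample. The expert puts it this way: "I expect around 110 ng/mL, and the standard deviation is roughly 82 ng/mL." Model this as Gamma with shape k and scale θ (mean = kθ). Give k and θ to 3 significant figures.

k ≈ 1.8, θ ≈ 61.1

For Gamma(k, scale θ): mean = kθ, variance = kθ², so CV = 1/√k.
CV = SD/mean = 82/110 = 0.7455, hence k = 1/CV² = 1.8.
Then θ = mean/k = 110/1.8 = 61.1.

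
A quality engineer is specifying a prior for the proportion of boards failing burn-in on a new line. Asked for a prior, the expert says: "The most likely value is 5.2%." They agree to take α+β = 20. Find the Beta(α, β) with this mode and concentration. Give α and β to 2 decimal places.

α = 1.94, β = 18.06

For α,β > 1 the Beta mode is (α−1)/(α+β−2). With α+β = 20, the mode is (α−1)/18.
Set (α−1)/18 = 0.052 → α = 1 + 0.052·18 = 1.94.
β = 20 − α = 18.06.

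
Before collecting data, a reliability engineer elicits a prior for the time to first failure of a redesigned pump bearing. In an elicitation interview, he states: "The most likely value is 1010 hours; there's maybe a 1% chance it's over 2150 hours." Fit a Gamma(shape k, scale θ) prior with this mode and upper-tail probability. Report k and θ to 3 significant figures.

k ≈ 9.5, θ ≈ 119

Gamma(k,θ) with k>1 has mode (k−1)θ, so θ = 1010/(k−1).
Need P(X < 2150) = 0.99 with θ tied to k this way. Start at k = 2, θ = 1010: P(X<2150) ≈ 0.628.
Too low — raise k to concentrate. Iterating converges to k ≈ 9.5.
Then θ = 1010/(9.5−1) ≈ 119.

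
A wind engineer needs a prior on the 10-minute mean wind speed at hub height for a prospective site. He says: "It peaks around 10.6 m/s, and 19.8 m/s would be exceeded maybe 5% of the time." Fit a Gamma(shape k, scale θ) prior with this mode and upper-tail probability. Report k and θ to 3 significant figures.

k ≈ 8.13, θ ≈ 1.49

Gamma(k,θ) with k>1 has mode (k−1)θ, so θ = 10.6/(k−1).
Need P(X < 19.8) = 0.95 with θ tied to k this way. Start at k = 2, θ = 10.6: P(X<19.8) ≈ 0.557.
Too low — raise k to concentrate. Iterating converges to k ≈ 8.13.
Then θ = 10.6/(8.13−1) ≈ 1.49.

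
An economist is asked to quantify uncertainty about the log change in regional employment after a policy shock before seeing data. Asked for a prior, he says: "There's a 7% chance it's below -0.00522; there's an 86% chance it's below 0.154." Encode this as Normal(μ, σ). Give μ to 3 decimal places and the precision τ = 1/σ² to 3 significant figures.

For Normal(μ,σ), the p-quantile is μ + z_p·σ. Here z_{0.07} = -1.476, z_{0.86} = 1.08.
So -0.00522 = μ − 1.476σ and 0.154 = μ + 1.08σ.
Subtracting: σ = (0.154 − -0.00522)/(1.08 − (-1.476)) = 0.062.
Then μ = -0.00522 − (-1.476)·0.062 = 0.087.
Precision τ = 1/σ² = 1/0.06229² = 258.

μ = 0.087, τ = 258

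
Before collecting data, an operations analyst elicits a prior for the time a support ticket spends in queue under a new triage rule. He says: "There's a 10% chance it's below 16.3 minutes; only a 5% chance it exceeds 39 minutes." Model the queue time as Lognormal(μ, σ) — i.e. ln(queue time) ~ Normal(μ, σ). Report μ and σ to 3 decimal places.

If T ~ Lognormal(μ,σ) then ln T ~ Normal(μ,σ), so the p-quantile of ln T is μ + z_p·σ.
ln(16.3) = 2.791 and ln(39) = 3.664; z_{0.1} = -1.282, z_{0.95} = 1.645.
σ = (3.664 − 2.791)/(1.645 − (-1.282)) = 0.298.
μ = 2.791 − (-1.282)·0.298 = 3.173.

μ ≈ 3.173, σ ≈ 0.298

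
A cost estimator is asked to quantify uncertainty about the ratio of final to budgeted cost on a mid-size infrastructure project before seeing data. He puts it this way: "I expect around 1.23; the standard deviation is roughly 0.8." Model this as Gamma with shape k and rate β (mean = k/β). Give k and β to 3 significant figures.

For Gamma(k, rate β): mean = k/β, variance = k/β², so CV = 1/√k.
CV = SD/mean = 0.8/1.23 = 0.6504, hence k = 1/CV² = 2.36.
Then β = k/mean = 2.36/1.23 = 1.92.

k ≈ 2.36, β ≈ 1.92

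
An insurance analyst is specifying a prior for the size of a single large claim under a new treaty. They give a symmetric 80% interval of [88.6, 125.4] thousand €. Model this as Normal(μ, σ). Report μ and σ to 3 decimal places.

μ = 107.000, σ = 14.358

A symmetric 80% interval runs μ ± z·σ with z = 1.282.
Half-width = 18.4, so σ = 18.4/1.282 = 14.358.
μ is the interval midpoint, 107.000.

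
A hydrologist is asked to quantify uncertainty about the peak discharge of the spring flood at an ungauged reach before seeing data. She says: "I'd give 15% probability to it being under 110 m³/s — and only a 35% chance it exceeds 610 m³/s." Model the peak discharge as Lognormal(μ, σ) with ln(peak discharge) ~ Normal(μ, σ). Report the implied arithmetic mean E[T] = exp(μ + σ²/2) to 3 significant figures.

If T ~ Lognormal(μ,σ) then ln T ~ Normal(μ,σ), so the p-quantile of ln T is μ + z_p·σ.
ln(110) = 4.7 and ln(610) = 6.413; z_{0.15} = -1.036, z_{0.65} = 0.3853.
σ = (6.413 − 4.7)/(0.3853 − (-1.036)) = 1.205.
μ = 4.7 − (-1.036)·1.205 = 5.949.
E[T] = exp(μ + σ²/2) = exp(5.949 + 0.7258) = 792 m³/s.

E[T] ≈ 792 m³/s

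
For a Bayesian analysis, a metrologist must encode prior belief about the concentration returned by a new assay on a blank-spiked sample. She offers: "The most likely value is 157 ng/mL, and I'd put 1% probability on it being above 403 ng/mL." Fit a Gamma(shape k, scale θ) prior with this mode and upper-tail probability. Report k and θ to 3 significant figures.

k ≈ 6.25, θ ≈ 29.9

Gamma(k,θ) with k>1 has mode (k−1)θ, so θ = 157/(k−1).
Need P(X < 403) = 0.99 with θ tied to k this way. Start at k = 2, θ = 157: P(X<403) ≈ 0.726.
Too low — raise k to concentrate. Iterating converges to k ≈ 6.25.
Then θ = 157/(6.25−1) ≈ 29.9.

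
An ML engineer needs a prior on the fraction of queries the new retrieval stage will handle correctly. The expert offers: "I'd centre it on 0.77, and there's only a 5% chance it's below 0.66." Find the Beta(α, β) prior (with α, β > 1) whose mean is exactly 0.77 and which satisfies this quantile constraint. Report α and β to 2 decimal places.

α ≈ 33.84, β ≈ 10.11

With mean 0.77 fixed, write α = 0.77s, β = 0.23s where s = α+β.
Need P(θ < 0.66) = 0.05 under Beta(0.77s, 0.23s). Normal approximation: (q−m)/√(m(1−m)/s) ≈ z_{0.05} = -1.64, so s ≈ 0.77·0.23·(-1.64)²/(0.66−0.77)² = 39.6.
At s = 39.6: P(θ<0.66) ≈ 0.059. Adjusting to match 0.05 gives s ≈ 43.94.
So α = 0.77·43.94 ≈ 33.84, β = 0.23·43.94 ≈ 10.11.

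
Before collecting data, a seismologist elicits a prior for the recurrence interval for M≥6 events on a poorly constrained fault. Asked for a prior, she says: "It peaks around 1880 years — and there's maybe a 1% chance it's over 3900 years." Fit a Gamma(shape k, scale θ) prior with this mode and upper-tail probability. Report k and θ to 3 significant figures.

k ≈ 10.2, θ ≈ 205

Gamma(k,θ) with k>1 has mode (k−1)θ, so θ = 1880/(k−1).
Need P(X < 3900) = 0.99 with θ tied to k this way. Start at k = 2, θ = 1880: P(X<3900) ≈ 0.614.
Too low — raise k to concentrate. Iterating converges to k ≈ 10.2.
Then θ = 1880/(10.2−1) ≈ 205.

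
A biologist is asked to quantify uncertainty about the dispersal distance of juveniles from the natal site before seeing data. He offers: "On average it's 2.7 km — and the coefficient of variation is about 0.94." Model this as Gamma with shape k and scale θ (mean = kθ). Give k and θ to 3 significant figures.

For Gamma(k, scale θ): mean = kθ, variance = kθ², so CV = 1/√k.
CV = 0.94, hence k = 1/CV² = 1.13.
Then θ = mean/k = 2.7/1.13 = 2.39.

k ≈ 1.13, θ ≈ 2.39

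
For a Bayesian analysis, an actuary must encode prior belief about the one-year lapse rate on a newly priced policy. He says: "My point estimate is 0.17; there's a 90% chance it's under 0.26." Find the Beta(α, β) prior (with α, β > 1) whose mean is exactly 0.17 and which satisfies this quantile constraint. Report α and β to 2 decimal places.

α ≈ 5.21, β ≈ 25.43

With mean 0.17 fixed, write α = 0.17s, β = 0.83s where s = α+β.
Need P(θ < 0.26) = 0.9 under Beta(0.17s, 0.83s). Normal approximation: (q−m)/√(m(1−m)/s) ≈ z_{0.9} = 1.28, so s ≈ 0.17·0.83·(1.28)²/(0.26−0.17)² = 28.6.
At s = 28.6: P(θ<0.26) ≈ 0.893. Adjusting to match 0.9 gives s ≈ 30.64.
So α = 0.17·30.64 ≈ 5.21, β = 0.83·30.64 ≈ 25.43.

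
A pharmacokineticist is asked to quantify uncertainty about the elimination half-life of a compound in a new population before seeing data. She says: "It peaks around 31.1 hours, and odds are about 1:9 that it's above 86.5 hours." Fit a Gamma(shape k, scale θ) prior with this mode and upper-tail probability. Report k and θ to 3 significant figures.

k ≈ 2.83, θ ≈ 17

Gamma(k,θ) with k>1 has mode (k−1)θ, so θ = 31.1/(k−1).
Need P(X < 86.5) = 0.9 with θ tied to k this way. Start at k = 2, θ = 31.1: P(X<86.5) ≈ 0.766.
Too low — raise k to concentrate. Iterating converges to k ≈ 2.83.
Then θ = 31.1/(2.83−1) ≈ 17.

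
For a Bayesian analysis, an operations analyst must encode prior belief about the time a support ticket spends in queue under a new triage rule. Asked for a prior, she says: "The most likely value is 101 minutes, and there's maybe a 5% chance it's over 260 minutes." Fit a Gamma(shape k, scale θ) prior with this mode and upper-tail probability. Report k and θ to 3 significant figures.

Gamma(k,θ) with k>1 has mode (k−1)θ, so θ = 101/(k−1).
Need P(X < 260) = 0.95 with θ tied to k this way. Start at k = 2, θ = 101: P(X<260) ≈ 0.728.
Too low — raise k to concentrate. Iterating converges to k ≈ 4.03.
Then θ = 101/(4.03−1) ≈ 33.4.

k ≈ 4.03, θ ≈ 33.4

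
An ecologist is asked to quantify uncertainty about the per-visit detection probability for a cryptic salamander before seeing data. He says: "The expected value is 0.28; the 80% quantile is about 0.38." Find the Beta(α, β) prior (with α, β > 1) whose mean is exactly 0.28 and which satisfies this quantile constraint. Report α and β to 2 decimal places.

With mean 0.28 fixed, write α = 0.28s, β = 0.72s where s = α+β.
Need P(θ < 0.38) = 0.8 under Beta(0.28s, 0.72s). Normal approximation: (q−m)/√(m(1−m)/s) ≈ z_{0.8} = 0.842, so s ≈ 0.28·0.72·(0.842)²/(0.38−0.28)² = 14.3.
At s = 14.3: P(θ<0.38) ≈ 0.807. Adjusting to match 0.8 gives s ≈ 13.27.
So α = 0.28·13.27 ≈ 3.72, β = 0.72·13.27 ≈ 9.55.

α ≈ 3.72, β ≈ 9.55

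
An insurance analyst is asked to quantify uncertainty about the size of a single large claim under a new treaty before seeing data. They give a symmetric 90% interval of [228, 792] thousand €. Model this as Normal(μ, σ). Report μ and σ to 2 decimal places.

A symmetric 90% interval runs μ ± z·σ with z = 1.645.
Half-width = 282, so σ = 282/1.645 = 171.44.
μ is the interval midpoint, 510.00.

μ = 510.00, σ = 171.44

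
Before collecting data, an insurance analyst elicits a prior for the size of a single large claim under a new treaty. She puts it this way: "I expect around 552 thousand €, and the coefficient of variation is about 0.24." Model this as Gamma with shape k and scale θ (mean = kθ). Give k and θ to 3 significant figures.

k ≈ 17.4, θ ≈ 31.8

For Gamma(k, scale θ): mean = kθ, variance = kθ², so CV = 1/√k.
CV = 0.24, hence k = 1/CV² = 17.4.
Then θ = mean/k = 552/17.4 = 31.8.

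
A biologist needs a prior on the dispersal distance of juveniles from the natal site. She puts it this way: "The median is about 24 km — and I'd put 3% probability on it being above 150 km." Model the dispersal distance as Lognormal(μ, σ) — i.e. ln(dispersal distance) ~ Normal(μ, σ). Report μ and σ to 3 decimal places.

If T ~ Lognormal(μ,σ) then ln T ~ Normal(μ,σ), so the p-quantile of ln T is μ + z_p·σ.
ln(24) = 3.178 and ln(150) = 5.011; z_{0.5} = 0, z_{0.97} = 1.881.
σ = (5.011 − 3.178)/(1.881 − (0)) = 0.974.
μ = 3.178 − (0)·0.974 = 3.178.

μ ≈ 3.178, σ ≈ 0.974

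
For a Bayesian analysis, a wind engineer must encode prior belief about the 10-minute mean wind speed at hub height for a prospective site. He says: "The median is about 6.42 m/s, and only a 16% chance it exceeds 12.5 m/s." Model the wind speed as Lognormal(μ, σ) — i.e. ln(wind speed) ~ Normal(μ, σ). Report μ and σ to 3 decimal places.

If T ~ Lognormal(μ,σ) then ln T ~ Normal(μ,σ), so the p-quantile of ln T is μ + z_p·σ.
ln(6.42) = 1.859 and ln(12.5) = 2.526; z_{0.5} = 0, z_{0.84} = 0.9945.
σ = (2.526 − 1.859)/(0.9945 − (0)) = 0.670.
μ = 1.859 − (0)·0.670 = 1.859.

μ ≈ 1.859, σ ≈ 0.670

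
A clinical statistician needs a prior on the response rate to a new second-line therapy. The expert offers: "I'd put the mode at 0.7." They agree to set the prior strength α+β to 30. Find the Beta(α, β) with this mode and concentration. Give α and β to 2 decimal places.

α = 20.60, β = 9.40

For α,β > 1 the Beta mode is (α−1)/(α+β−2). With α+β = 30, the mode is (α−1)/28.
Set (α−1)/28 = 0.7 → α = 1 + 0.7·28 = 20.60.
β = 30 − α = 9.40.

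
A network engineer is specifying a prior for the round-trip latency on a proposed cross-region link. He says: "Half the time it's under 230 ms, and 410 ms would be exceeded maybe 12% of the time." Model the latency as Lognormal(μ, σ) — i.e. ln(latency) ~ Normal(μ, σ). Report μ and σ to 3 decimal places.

If T ~ Lognormal(μ,σ) then ln T ~ Normal(μ,σ), so the p-quantile of ln T is μ + z_p·σ.
ln(230) = 5.438 and ln(410) = 6.016; z_{0.5} = 0, z_{0.88} = 1.175.
σ = (6.016 − 5.438)/(1.175 − (0)) = 0.492.
μ = 5.438 − (0)·0.492 = 5.438.

μ ≈ 5.438, σ ≈ 0.492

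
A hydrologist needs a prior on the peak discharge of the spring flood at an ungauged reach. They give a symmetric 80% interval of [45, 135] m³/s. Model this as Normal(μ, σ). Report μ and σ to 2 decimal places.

μ = 90.00, σ = 35.11

A symmetric 80% interval runs μ ± z·σ with z = 1.282.
Half-width = 45, so σ = 45/1.282 = 35.11.
μ is the interval midpoint, 90.00.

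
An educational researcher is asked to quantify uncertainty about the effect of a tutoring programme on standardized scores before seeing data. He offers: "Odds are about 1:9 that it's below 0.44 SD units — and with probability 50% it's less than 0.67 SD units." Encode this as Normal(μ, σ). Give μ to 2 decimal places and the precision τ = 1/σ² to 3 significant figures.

μ = 0.67, τ = 31

The p-quantile of Normal(μ,σ) is μ + z_p·σ, with z_{0.1} = -1.282 and z_{0.5} = 0.
Eliminate σ: μ = (z₂·x₁ − z₁·x₂)/(z₂ − z₁) = (0·0.44 − (-1.282)·0.67)/1.282 = 0.67.
Then σ = (x₂ − x₁)/(z₂ − z₁) = (0.67 − 0.44)/1.282 = 0.18.
Precision τ = 1/σ² = 1/0.1795² = 31.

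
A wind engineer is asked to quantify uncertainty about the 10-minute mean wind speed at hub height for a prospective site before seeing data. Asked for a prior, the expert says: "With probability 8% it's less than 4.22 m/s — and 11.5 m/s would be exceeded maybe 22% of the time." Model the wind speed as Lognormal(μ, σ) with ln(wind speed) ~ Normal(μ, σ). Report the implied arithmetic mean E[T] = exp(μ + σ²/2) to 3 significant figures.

If T ~ Lognormal(μ,σ) then ln T ~ Normal(μ,σ), so the p-quantile of ln T is μ + z_p·σ.
ln(4.22) = 1.44 and ln(11.5) = 2.442; z_{0.08} = -1.405, z_{0.78} = 0.7722.
σ = (2.442 − 1.44)/(0.7722 − (-1.405)) = 0.460.
μ = 1.44 − (-1.405)·0.460 = 2.087.
E[T] = exp(μ + σ²/2) = exp(2.087 + 0.1060) = 8.96 m/s.

E[T] ≈ 8.96 m/s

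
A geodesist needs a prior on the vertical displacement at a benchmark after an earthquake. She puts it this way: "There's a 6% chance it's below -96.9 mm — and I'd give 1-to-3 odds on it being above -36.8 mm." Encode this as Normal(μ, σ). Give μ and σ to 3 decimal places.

The p-quantile of Normal(μ,σ) is μ + z_p·σ, with z_{0.06} = -1.555 and z_{0.75} = 0.6745.
Eliminate σ: μ = (z₂·x₁ − z₁·x₂)/(z₂ − z₁) = (0.6745·-96.9 − (-1.555)·-36.8)/2.229 = -54.984.
Then σ = (x₂ − x₁)/(z₂ − z₁) = (-36.8 − -96.9)/2.229 = 26.960.

μ = -54.984, σ = 26.960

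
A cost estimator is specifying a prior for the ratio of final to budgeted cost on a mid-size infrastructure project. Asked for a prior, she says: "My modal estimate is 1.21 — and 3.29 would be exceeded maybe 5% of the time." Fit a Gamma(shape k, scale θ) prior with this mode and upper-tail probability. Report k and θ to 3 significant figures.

k ≈ 3.69, θ ≈ 0.45

Gamma(k,θ) with k>1 has mode (k−1)θ, so θ = 1.21/(k−1).
Need P(X < 3.29) = 0.95 with θ tied to k this way. Start at k = 2, θ = 1.21: P(X<3.29) ≈ 0.755.
Too low — raise k to concentrate. Iterating converges to k ≈ 3.69.
Then θ = 1.21/(3.69−1) ≈ 0.45.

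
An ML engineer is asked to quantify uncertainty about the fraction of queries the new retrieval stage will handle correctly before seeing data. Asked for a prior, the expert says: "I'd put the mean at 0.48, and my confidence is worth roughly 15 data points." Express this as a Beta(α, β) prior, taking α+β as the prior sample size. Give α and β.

α = 7.2, β = 7.8

Under the effective-sample-size interpretation, Beta(α, β) has prior mean α/(α+β) and prior sample size α+β.
So α+β = 15 and α/(α+β) = 0.48, giving α = 0.48·15 = 7.2 and β = 15 − 7.2 = 7.8.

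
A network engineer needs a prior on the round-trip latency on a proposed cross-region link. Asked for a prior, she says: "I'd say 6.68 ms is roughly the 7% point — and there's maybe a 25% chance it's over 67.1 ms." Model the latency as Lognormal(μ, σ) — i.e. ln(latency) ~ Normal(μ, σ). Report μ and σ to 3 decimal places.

If T ~ Lognormal(μ,σ) then ln T ~ Normal(μ,σ), so the p-quantile of ln T is μ + z_p·σ.
ln(6.68) = 1.899 and ln(67.1) = 4.206; z_{0.07} = -1.476, z_{0.75} = 0.6745.
σ = (4.206 − 1.899)/(0.6745 − (-1.476)) = 1.073.
μ = 1.899 − (-1.476)·1.073 = 3.483.

μ ≈ 3.483, σ ≈ 1.073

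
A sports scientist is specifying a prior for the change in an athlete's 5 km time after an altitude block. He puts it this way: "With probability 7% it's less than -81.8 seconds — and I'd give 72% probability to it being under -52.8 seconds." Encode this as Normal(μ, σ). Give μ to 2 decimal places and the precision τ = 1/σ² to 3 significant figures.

μ = -61.01, τ = 0.00504

The p-quantile of Normal(μ,σ) is μ + z_p·σ, with z_{0.07} = -1.476 and z_{0.72} = 0.5828.
Eliminate σ: μ = (z₂·x₁ − z₁·x₂)/(z₂ − z₁) = (0.5828·-81.8 − (-1.476)·-52.8)/2.059 = -61.01.
Then σ = (x₂ − x₁)/(z₂ − z₁) = (-52.8 − -81.8)/2.059 = 14.09.
Precision τ = 1/σ² = 1/14.09² = 0.00504.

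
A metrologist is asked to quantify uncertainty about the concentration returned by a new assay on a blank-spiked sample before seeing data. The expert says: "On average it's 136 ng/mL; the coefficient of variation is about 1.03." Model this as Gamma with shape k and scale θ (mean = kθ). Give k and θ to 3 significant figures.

For Gamma(k, scale θ): mean = kθ, variance = kθ², so CV = 1/√k.
CV = 1.03, hence k = 1/CV² = 0.943.
Then θ = mean/k = 136/0.943 = 144.

k ≈ 0.943, θ ≈ 144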